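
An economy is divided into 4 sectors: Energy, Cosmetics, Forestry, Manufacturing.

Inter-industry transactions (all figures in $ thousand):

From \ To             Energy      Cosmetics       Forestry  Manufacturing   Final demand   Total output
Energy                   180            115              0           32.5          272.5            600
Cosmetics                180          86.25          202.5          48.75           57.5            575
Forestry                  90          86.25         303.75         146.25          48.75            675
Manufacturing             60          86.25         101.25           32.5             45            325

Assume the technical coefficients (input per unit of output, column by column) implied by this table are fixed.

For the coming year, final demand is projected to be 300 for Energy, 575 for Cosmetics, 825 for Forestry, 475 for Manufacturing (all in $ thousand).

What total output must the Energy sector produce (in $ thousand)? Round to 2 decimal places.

Technical coefficients a_ij = z_ij / X_j:
  a_EE = 180/600 = 0.30, a_CE = 180/600 = 0.30, a_FE = 90/600 = 0.15, a_ME = 60/600 = 0.10
  a_EC = 115/575 = 0.20, a_CC = 86.25/575 = 0.15, a_FC = 86.25/575 = 0.15, a_MC = 86.25/575 = 0.15
  a_EF = 0/675 = 0.00, a_CF = 202.5/675 = 0.30, a_FF = 303.75/675 = 0.45, a_MF = 101.25/675 = 0.15
  a_EM = 32.5/325 = 0.10, a_CM = 48.75/325 = 0.15, a_FM = 146.25/325 = 0.45, a_MM = 32.5/325 = 0.10
I − A =
  [   0.70    -0.20     0.00    -0.10]
  [  -0.30     0.85    -0.30    -0.15]
  [  -0.15    -0.15     0.55    -0.45]
  [  -0.10    -0.15    -0.15     0.90]
Compute the cofactors C_ij = (−1)^(i+j)·(3×3 minor ij) of I−A; the adjugate is their transpose:
adj(I−A) = Cᵀ =
  [ 0.286875   0.096000   0.075750   0.085750]
  [ 0.193875   0.291500   0.206250   0.173250]
  [ 0.212625   0.178500   0.449750   0.278250]
  [ 0.099625   0.089000   0.117750   0.253750]
det(I−A) = Σ_j (I−A)_1j·C_1j = (0.70)(0.286875) + (-0.20)(0.193875) + (0.00)(0.212625) + (-0.10)(0.099625) = 0.152075
(I − A)⁻¹ = adj(I−A) / det(I−A) ≈
  [   1.8864     0.6313     0.4981     0.5639]
  [   1.2749     1.9168     1.3562     1.1392]
  [   1.3982     1.1738     2.9574     1.8297]
  [   0.6551     0.5852     0.7743     1.6686]
x = (I − A)⁻¹ d = adj(I−A)·d / det(I−A), with det(I−A) = 0.152075:
  x_E = (0.286875·300 + 0.096000·575 + 0.075750·825 + 0.085750·475) / 0.152075 = 244.4875 / 0.152075 ≈ 1607.68
  x_C = (0.193875·300 + 0.291500·575 + 0.206250·825 + 0.173250·475) / 0.152075 = 478.225 / 0.152075 ≈ 3144.67
  x_F = (0.212625·300 + 0.178500·575 + 0.449750·825 + 0.278250·475) / 0.152075 = 669.6375 / 0.152075 ≈ 4403.34
  x_M = (0.099625·300 + 0.089000·575 + 0.117750·825 + 0.253750·475) / 0.152075 = 298.7375 / 0.152075 ≈ 1964.41

x_E = 1607.68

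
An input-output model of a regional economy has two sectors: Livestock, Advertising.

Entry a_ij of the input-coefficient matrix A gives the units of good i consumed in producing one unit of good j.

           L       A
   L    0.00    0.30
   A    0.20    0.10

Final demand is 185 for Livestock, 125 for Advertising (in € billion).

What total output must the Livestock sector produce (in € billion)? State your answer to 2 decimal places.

x_L = 242.86

I − A =
  [   1.00    -0.30]
  [  -0.20     0.90]
det(I−A) = (1.00)(0.90) − (-0.30)(-0.20) = 0.8400
adj(I−A) = [[0.90, 0.30], [0.20, 1.00]]
(I − A)⁻¹ = adj(I−A) / det(I−A) ≈
  [   1.0714     0.3571]
  [   0.2381     1.1905]
x = (I − A)⁻¹ d = adj(I−A)·d / det(I−A), with det(I−A) = 0.8400:
  x_L = (0.90·185 + 0.30·125) / 0.8400 = 204.00 / 0.8400 ≈ 242.86
  x_A = (0.20·185 + 1.00·125) / 0.8400 = 162.00 / 0.8400 ≈ 192.86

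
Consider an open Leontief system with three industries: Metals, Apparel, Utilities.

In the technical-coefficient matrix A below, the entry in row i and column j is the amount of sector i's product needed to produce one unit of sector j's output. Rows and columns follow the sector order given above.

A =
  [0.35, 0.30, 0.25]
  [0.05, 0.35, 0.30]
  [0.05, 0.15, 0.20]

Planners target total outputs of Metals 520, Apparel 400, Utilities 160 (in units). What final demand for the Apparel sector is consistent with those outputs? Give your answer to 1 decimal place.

d_2 = 186.0

I − A =
  [   0.65    -0.30    -0.25]
  [  -0.05     0.65    -0.30]
  [  -0.05    -0.15     0.80]
d = (I − A) x:
  d_1 = (+0.65)·520 + (-0.30)·400 + (-0.25)·160 = 178.0
  d_2 = (-0.05)·520 + (+0.65)·400 + (-0.30)·160 = 186.0
  d_3 = (-0.05)·520 + (-0.15)·400 + (+0.80)·160 = 42.0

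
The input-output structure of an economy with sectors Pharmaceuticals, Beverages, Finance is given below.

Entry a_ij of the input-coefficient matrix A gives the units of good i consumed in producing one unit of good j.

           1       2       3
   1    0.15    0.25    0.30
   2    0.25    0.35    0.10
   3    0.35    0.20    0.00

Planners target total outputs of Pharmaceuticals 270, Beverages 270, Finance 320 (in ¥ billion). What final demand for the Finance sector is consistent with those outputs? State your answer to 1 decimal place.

d_3 = 171.5

I − A =
  [   0.85    -0.25    -0.30]
  [  -0.25     0.65    -0.10]
  [  -0.35    -0.20     1.00]
d = (I − A) x:
  d_1 = (+0.85)·270 + (-0.25)·270 + (-0.30)·320 = 66.0
  d_2 = (-0.25)·270 + (+0.65)·270 + (-0.10)·320 = 76.0
  d_3 = (-0.35)·270 + (-0.20)·270 + (+1.00)·320 = 171.5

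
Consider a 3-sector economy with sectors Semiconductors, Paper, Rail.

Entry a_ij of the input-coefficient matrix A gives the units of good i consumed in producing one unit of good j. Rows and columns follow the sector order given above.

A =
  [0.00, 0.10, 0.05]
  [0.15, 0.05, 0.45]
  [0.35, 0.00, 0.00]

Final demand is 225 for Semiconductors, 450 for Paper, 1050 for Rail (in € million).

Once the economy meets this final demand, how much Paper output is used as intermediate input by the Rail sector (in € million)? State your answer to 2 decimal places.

I − A =
  [   1.00    -0.10    -0.05]
  [  -0.15     0.95    -0.45]
  [  -0.35     0.00     1.00]
Cofactors of I−A, C_ij = (−1)^(i+j)·(minor ij) (rows/columns in the sector order above):
  C_11 = (0.95)(1.00) − (-0.45)(0.00) = 0.9500
  C_12 = −[(-0.15)(1.00) − (-0.45)(-0.35)] = 0.3075
  C_13 = (-0.15)(0.00) − (0.95)(-0.35) = 0.3325
  C_21 = −[(-0.10)(1.00) − (-0.05)(0.00)] = 0.1000
  C_22 = (1.00)(1.00) − (-0.05)(-0.35) = 0.9825
  C_23 = −[(1.00)(0.00) − (-0.10)(-0.35)] = 0.0350
  C_31 = (-0.10)(-0.45) − (-0.05)(0.95) = 0.0925
  C_32 = −[(1.00)(-0.45) − (-0.05)(-0.15)] = 0.4575
  C_33 = (1.00)(0.95) − (-0.10)(-0.15) = 0.9350
det(I−A) = Σ_j (I−A)_1j·C_1j = (1.00)(0.9500) + (-0.10)(0.3075) + (-0.05)(0.3325) = 0.902625
adj(I−A) = Cᵀ =
  [ 0.9500   0.1000   0.0925]
  [ 0.3075   0.9825   0.4575]
  [ 0.3325   0.0350   0.9350]
(I − A)⁻¹ = adj(I−A) / det(I−A) ≈
  [   1.0525     0.1108     0.1025]
  [   0.3407     1.0885     0.5069]
  [   0.3684     0.0388     1.0359]
First solve x = (I − A)⁻¹ d = adj(I−A)·d / det(I−A); in particular x_R = (0.3325·225 + 0.0350·450 + 0.9350·1050) / 0.902625 = 1072.3125 / 0.902625 ≈ 1187.9934.
Intermediate flow from P to R: z_PR = a_PR · x_R = 0.45 × 1072.3125 / 0.902625 = 482.540625 / 0.902625 ≈ 534.60.

z_PR = 534.60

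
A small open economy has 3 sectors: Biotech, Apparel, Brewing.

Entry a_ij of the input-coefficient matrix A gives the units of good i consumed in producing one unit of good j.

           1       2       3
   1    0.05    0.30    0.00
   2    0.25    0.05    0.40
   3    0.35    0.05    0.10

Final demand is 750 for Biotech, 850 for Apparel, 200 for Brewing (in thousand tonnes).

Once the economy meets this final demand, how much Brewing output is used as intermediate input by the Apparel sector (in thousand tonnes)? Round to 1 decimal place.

I − A =
  [   0.95    -0.30     0.00]
  [  -0.25     0.95    -0.40]
  [  -0.35    -0.05     0.90]
Cofactors of I−A, C_ij = (−1)^(i+j)·(minor ij) (rows/columns in the sector order above):
  C_11 = (0.95)(0.90) − (-0.40)(-0.05) = 0.8350
  C_12 = −[(-0.25)(0.90) − (-0.40)(-0.35)] = 0.3650
  C_13 = (-0.25)(-0.05) − (0.95)(-0.35) = 0.3450
  C_21 = −[(-0.30)(0.90) − (0.00)(-0.05)] = 0.2700
  C_22 = (0.95)(0.90) − (0.00)(-0.35) = 0.8550
  C_23 = −[(0.95)(-0.05) − (-0.30)(-0.35)] = 0.1525
  C_31 = (-0.30)(-0.40) − (0.00)(0.95) = 0.1200
  C_32 = −[(0.95)(-0.40) − (0.00)(-0.25)] = 0.3800
  C_33 = (0.95)(0.95) − (-0.30)(-0.25) = 0.8275
det(I−A) = Σ_j (I−A)_1j·C_1j = (0.95)(0.8350) + (-0.30)(0.3650) + (0.00)(0.3450) = 0.68375
adj(I−A) = Cᵀ =
  [ 0.8350   0.2700   0.1200]
  [ 0.3650   0.8550   0.3800]
  [ 0.3450   0.1525   0.8275]
(I − A)⁻¹ = adj(I−A) / det(I−A) ≈
  [   1.2212     0.3949     0.1755]
  [   0.5338     1.2505     0.5558]
  [   0.5046     0.2230     1.2102]
First solve x = (I − A)⁻¹ d = adj(I−A)·d / det(I−A); in particular x_2 = (0.3650·750 + 0.8550·850 + 0.3800·200) / 0.68375 = 1076.50 / 0.68375 ≈ 1574.406.
Intermediate flow from 3 to 2: z_32 = a_32 · x_2 = 0.05 × 1076.50 / 0.68375 = 53.825 / 0.68375 ≈ 78.7.

z_32 = 78.7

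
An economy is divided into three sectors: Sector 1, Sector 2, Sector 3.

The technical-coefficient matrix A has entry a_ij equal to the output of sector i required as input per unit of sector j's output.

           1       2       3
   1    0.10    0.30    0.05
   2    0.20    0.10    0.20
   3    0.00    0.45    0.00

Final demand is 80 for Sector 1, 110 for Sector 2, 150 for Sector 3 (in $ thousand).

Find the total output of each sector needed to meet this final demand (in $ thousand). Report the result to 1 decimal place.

x_1 = 174.6, x_2 = 216.0, x_3 = 247.2

I − A =
  [   0.90    -0.30    -0.05]
  [  -0.20     0.90    -0.20]
  [   0.00    -0.45     1.00]
Cofactors of I−A, C_ij = (−1)^(i+j)·(minor ij) (rows/columns in the sector order above):
  C_11 = (0.90)(1.00) − (-0.20)(-0.45) = 0.8100
  C_12 = −[(-0.20)(1.00) − (-0.20)(0.00)] = 0.2000
  C_13 = (-0.20)(-0.45) − (0.90)(0.00) = 0.0900
  C_21 = −[(-0.30)(1.00) − (-0.05)(-0.45)] = 0.3225
  C_22 = (0.90)(1.00) − (-0.05)(0.00) = 0.9000
  C_23 = −[(0.90)(-0.45) − (-0.30)(0.00)] = 0.4050
  C_31 = (-0.30)(-0.20) − (-0.05)(0.90) = 0.1050
  C_32 = −[(0.90)(-0.20) − (-0.05)(-0.20)] = 0.1900
  C_33 = (0.90)(0.90) − (-0.30)(-0.20) = 0.7500
det(I−A) = Σ_j (I−A)_1j·C_1j = (0.90)(0.8100) + (-0.30)(0.2000) + (-0.05)(0.0900) = 0.6645
adj(I−A) = Cᵀ =
  [ 0.8100   0.3225   0.1050]
  [ 0.2000   0.9000   0.1900]
  [ 0.0900   0.4050   0.7500]
(I − A)⁻¹ = adj(I−A) / det(I−A) ≈
  [   1.2190     0.4853     0.1580]
  [   0.3010     1.3544     0.2859]
  [   0.1354     0.6095     1.1287]
x = (I − A)⁻¹ d = adj(I−A)·d / det(I−A), with det(I−A) = 0.6645:
  x_1 = (0.8100·80 + 0.3225·110 + 0.1050·150) / 0.6645 = 116.025 / 0.6645 ≈ 174.6
  x_2 = (0.2000·80 + 0.9000·110 + 0.1900·150) / 0.6645 = 143.50 / 0.6645 ≈ 216.0
  x_3 = (0.0900·80 + 0.4050·110 + 0.7500·150) / 0.6645 = 164.25 / 0.6645 ≈ 247.2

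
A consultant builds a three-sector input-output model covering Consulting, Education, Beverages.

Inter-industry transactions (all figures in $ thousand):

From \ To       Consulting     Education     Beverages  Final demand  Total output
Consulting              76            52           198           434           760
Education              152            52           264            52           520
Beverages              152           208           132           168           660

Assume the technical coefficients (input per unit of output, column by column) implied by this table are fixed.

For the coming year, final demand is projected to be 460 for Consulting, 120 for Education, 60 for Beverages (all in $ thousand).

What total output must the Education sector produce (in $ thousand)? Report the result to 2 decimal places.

Technical coefficients a_ij = z_ij / X_j:
  a_11 = 76/760 = 0.10, a_21 = 152/760 = 0.20, a_31 = 152/760 = 0.20
  a_12 = 52/520 = 0.10, a_22 = 52/520 = 0.10, a_32 = 208/520 = 0.40
  a_13 = 198/660 = 0.30, a_23 = 264/660 = 0.40, a_33 = 132/660 = 0.20
I − A =
  [   0.90    -0.10    -0.30]
  [  -0.20     0.90    -0.40]
  [  -0.20    -0.40     0.80]
Cofactors of I−A, C_ij = (−1)^(i+j)·(minor ij) (rows/columns in the sector order above):
  C_11 = (0.90)(0.80) − (-0.40)(-0.40) = 0.5600
  C_12 = −[(-0.20)(0.80) − (-0.40)(-0.20)] = 0.2400
  C_13 = (-0.20)(-0.40) − (0.90)(-0.20) = 0.2600
  C_21 = −[(-0.10)(0.80) − (-0.30)(-0.40)] = 0.2000
  C_22 = (0.90)(0.80) − (-0.30)(-0.20) = 0.6600
  C_23 = −[(0.90)(-0.40) − (-0.10)(-0.20)] = 0.3800
  C_31 = (-0.10)(-0.40) − (-0.30)(0.90) = 0.3100
  C_32 = −[(0.90)(-0.40) − (-0.30)(-0.20)] = 0.4200
  C_33 = (0.90)(0.90) − (-0.10)(-0.20) = 0.7900
det(I−A) = Σ_j (I−A)_1j·C_1j = (0.90)(0.5600) + (-0.10)(0.2400) + (-0.30)(0.2600) = 0.4020
adj(I−A) = Cᵀ =
  [ 0.5600   0.2000   0.3100]
  [ 0.2400   0.6600   0.4200]
  [ 0.2600   0.3800   0.7900]
(I − A)⁻¹ = adj(I−A) / det(I−A) ≈
  [   1.3930     0.4975     0.7711]
  [   0.5970     1.6418     1.0448]
  [   0.6468     0.9453     1.9652]
x = (I − A)⁻¹ d = adj(I−A)·d / det(I−A), with det(I−A) = 0.4020:
  x_1 = (0.5600·460 + 0.2000·120 + 0.3100·60) / 0.4020 = 300.20 / 0.4020 ≈ 746.77
  x_2 = (0.2400·460 + 0.6600·120 + 0.4200·60) / 0.4020 = 214.80 / 0.4020 ≈ 534.33
  x_3 = (0.2600·460 + 0.3800·120 + 0.7900·60) / 0.4020 = 212.60 / 0.4020 ≈ 528.86

x_2 = 534.33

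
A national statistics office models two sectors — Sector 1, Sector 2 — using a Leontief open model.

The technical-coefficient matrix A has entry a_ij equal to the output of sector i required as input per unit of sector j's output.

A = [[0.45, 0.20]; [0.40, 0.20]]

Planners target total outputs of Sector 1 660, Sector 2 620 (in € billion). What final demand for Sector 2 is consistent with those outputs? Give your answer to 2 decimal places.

d_2 = 232.00

I − A =
  [   0.55    -0.20]
  [  -0.40     0.80]
d = (I − A) x:
  d_1 = (+0.55)·660 + (-0.20)·620 = 239.00
  d_2 = (-0.40)·660 + (+0.80)·620 = 232.00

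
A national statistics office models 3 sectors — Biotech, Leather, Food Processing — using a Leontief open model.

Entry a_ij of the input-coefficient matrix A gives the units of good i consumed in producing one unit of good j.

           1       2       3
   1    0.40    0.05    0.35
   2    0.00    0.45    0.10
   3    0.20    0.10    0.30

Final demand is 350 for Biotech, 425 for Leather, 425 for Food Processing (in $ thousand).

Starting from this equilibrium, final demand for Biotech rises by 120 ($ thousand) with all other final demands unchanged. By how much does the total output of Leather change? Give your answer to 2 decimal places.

Δx_2 = 12.94

I − A =
  [   0.60    -0.05    -0.35]
  [   0.00     0.55    -0.10]
  [  -0.20    -0.10     0.70]
Cofactors of I−A, C_ij = (−1)^(i+j)·(minor ij) (rows/columns in the sector order above):
  C_11 = (0.55)(0.70) − (-0.10)(-0.10) = 0.3750
  C_12 = −[(0.00)(0.70) − (-0.10)(-0.20)] = 0.0200
  C_13 = (0.00)(-0.10) − (0.55)(-0.20) = 0.1100
  C_21 = −[(-0.05)(0.70) − (-0.35)(-0.10)] = 0.0700
  C_22 = (0.60)(0.70) − (-0.35)(-0.20) = 0.3500
  C_23 = −[(0.60)(-0.10) − (-0.05)(-0.20)] = 0.0700
  C_31 = (-0.05)(-0.10) − (-0.35)(0.55) = 0.1975
  C_32 = −[(0.60)(-0.10) − (-0.35)(0.00)] = 0.0600
  C_33 = (0.60)(0.55) − (-0.05)(0.00) = 0.3300
det(I−A) = Σ_j (I−A)_1j·C_1j = (0.60)(0.3750) + (-0.05)(0.0200) + (-0.35)(0.1100) = 0.1855
adj(I−A) = Cᵀ =
  [ 0.3750   0.0700   0.1975]
  [ 0.0200   0.3500   0.0600]
  [ 0.1100   0.0700   0.3300]
(I − A)⁻¹ = adj(I−A) / det(I−A) ≈
  [   2.0216     0.3774     1.0647]
  [   0.1078     1.8868     0.3235]
  [   0.5930     0.3774     1.7790]
Δx = (I − A)⁻¹ Δd with Δd having +120 in the Biotech component and 0 elsewhere.
So Δx_2 = L_21 · (+120), where L_21 = adj(I−A)_21 / det(I−A) = 0.0200 / 0.1855.
Δx_2 = 0.0200 × (+120) / 0.1855 = 2.40 / 0.1855 ≈ 12.94.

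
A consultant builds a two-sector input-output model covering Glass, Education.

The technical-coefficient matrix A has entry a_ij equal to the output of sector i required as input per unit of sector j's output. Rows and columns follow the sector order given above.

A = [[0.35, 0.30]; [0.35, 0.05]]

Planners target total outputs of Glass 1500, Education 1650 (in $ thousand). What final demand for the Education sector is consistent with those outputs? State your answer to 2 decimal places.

d_E = 1042.50

I − A =
  [   0.65    -0.30]
  [  -0.35     0.95]
d = (I − A) x:
  d_G = (+0.65)·1500 + (-0.30)·1650 = 480.00
  d_E = (-0.35)·1500 + (+0.95)·1650 = 1042.50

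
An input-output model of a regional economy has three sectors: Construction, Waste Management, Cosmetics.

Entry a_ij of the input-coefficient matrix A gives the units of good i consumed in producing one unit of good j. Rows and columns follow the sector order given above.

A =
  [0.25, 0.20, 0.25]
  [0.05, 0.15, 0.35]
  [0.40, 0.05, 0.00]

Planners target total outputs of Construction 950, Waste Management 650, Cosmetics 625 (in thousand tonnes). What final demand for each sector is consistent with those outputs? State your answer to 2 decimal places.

d_1 = 426.25, d_2 = 286.25, d_3 = 212.50

I − A =
  [   0.75    -0.20    -0.25]
  [  -0.05     0.85    -0.35]
  [  -0.40    -0.05     1.00]
d = (I − A) x:
  d_1 = (+0.75)·950 + (-0.20)·650 + (-0.25)·625 = 426.25
  d_2 = (-0.05)·950 + (+0.85)·650 + (-0.35)·625 = 286.25
  d_3 = (-0.40)·950 + (-0.05)·650 + (+1.00)·625 = 212.50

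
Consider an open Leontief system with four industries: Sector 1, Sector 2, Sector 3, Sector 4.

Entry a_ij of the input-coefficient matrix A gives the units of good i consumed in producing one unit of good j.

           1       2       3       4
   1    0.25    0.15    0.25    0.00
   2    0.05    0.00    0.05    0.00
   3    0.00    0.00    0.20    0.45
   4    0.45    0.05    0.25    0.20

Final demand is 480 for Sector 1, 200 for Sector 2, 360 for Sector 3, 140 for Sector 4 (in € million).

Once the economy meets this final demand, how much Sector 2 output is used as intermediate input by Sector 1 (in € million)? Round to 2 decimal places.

z_21 = 53.19

I − A =
  [   0.75    -0.15    -0.25     0.00]
  [  -0.05     1.00    -0.05     0.00]
  [   0.00     0.00     0.80    -0.45]
  [  -0.45    -0.05    -0.25     0.80]
Compute the cofactors C_ij = (−1)^(i+j)·(3×3 minor ij) of I−A; the adjugate is their transpose:
adj(I−A) = Cᵀ =
  [ 0.526375   0.084750   0.206000   0.115875]
  [ 0.036500   0.345000   0.040000   0.022500]
  [ 0.203625   0.047250   0.594000   0.334125]
  [ 0.362000   0.084000   0.304000   0.594000]
det(I−A) = Σ_j (I−A)_1j·C_1j = (0.75)(0.526375) + (-0.15)(0.036500) + (-0.25)(0.203625) + (0.00)(0.362000) = 0.3384
(I − A)⁻¹ = adj(I−A) / det(I−A) ≈
  [   1.5555     0.2504     0.6087     0.3424]
  [   0.1079     1.0195     0.1182     0.0665]
  [   0.6017     0.1396     1.7553     0.9874]
  [   1.0697     0.2482     0.8983     1.7553]
First solve x = (I − A)⁻¹ d = adj(I−A)·d / det(I−A); in particular x_1 = (0.526375·480 + 0.084750·200 + 0.206000·360 + 0.115875·140) / 0.3384 = 359.9925 / 0.3384 ≈ 1063.8076.
Intermediate flow from 2 to 1: z_21 = a_21 · x_1 = 0.05 × 359.9925 / 0.3384 = 17.999625 / 0.3384 ≈ 53.19.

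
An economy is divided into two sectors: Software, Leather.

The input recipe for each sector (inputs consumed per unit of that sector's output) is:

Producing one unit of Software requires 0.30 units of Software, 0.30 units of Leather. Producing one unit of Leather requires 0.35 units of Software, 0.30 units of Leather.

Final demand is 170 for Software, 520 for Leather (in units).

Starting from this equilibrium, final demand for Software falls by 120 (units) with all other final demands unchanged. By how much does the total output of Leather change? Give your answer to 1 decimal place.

I − A =
  [   0.70    -0.35]
  [  -0.30     0.70]
det(I−A) = (0.70)(0.70) − (-0.35)(-0.30) = 0.3850
adj(I−A) = [[0.70, 0.35], [0.30, 0.70]]
(I − A)⁻¹ = adj(I−A) / det(I−A) ≈
  [   1.8182     0.9091]
  [   0.7792     1.8182]
Δx = (I − A)⁻¹ Δd with Δd having -120 in the Software component and 0 elsewhere.
So Δx_L = L_LS · (-120), where L_LS = adj(I−A)_LS / det(I−A) = 0.30 / 0.3850.
Δx_L = 0.30 × (-120) / 0.3850 = -36.00 / 0.3850 ≈ -93.5.

Δx_L = -93.5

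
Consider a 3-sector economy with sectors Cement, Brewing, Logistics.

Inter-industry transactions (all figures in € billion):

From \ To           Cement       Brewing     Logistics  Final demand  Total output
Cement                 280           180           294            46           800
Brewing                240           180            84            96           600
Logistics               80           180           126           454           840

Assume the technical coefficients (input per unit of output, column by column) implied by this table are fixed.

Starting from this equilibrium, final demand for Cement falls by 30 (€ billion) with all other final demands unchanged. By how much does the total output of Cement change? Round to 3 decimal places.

Technical coefficients a_ij = z_ij / X_j:
  a_11 = 280/800 = 0.35, a_21 = 240/800 = 0.30, a_31 = 80/800 = 0.10
  a_12 = 180/600 = 0.30, a_22 = 180/600 = 0.30, a_32 = 180/600 = 0.30
  a_13 = 294/840 = 0.35, a_23 = 84/840 = 0.10, a_33 = 126/840 = 0.15
I − A =
  [   0.65    -0.30    -0.35]
  [  -0.30     0.70    -0.10]
  [  -0.10    -0.30     0.85]
Cofactors of I−A, C_ij = (−1)^(i+j)·(minor ij) (rows/columns in the sector order above):
  C_11 = (0.70)(0.85) − (-0.10)(-0.30) = 0.5650
  C_12 = −[(-0.30)(0.85) − (-0.10)(-0.10)] = 0.2650
  C_13 = (-0.30)(-0.30) − (0.70)(-0.10) = 0.1600
  C_21 = −[(-0.30)(0.85) − (-0.35)(-0.30)] = 0.3600
  C_22 = (0.65)(0.85) − (-0.35)(-0.10) = 0.5175
  C_23 = −[(0.65)(-0.30) − (-0.30)(-0.10)] = 0.2250
  C_31 = (-0.30)(-0.10) − (-0.35)(0.70) = 0.2750
  C_32 = −[(0.65)(-0.10) − (-0.35)(-0.30)] = 0.1700
  C_33 = (0.65)(0.70) − (-0.30)(-0.30) = 0.3650
det(I−A) = Σ_j (I−A)_1j·C_1j = (0.65)(0.5650) + (-0.30)(0.2650) + (-0.35)(0.1600) = 0.23175
adj(I−A) = Cᵀ =
  [ 0.5650   0.3600   0.2750]
  [ 0.2650   0.5175   0.1700]
  [ 0.1600   0.2250   0.3650]
(I − A)⁻¹ = adj(I−A) / det(I−A) ≈
  [   2.4380     1.5534     1.1866]
  [   1.1435     2.2330     0.7335]
  [   0.6904     0.9709     1.5750]
Δx = (I − A)⁻¹ Δd with Δd having -30 in the Cement component and 0 elsewhere.
So Δx_1 = L_11 · (-30), where L_11 = adj(I−A)_11 / det(I−A) = 0.5650 / 0.23175.
Δx_1 = 0.5650 × (-30) / 0.23175 = -16.95 / 0.23175 ≈ -73.139.

Δx_1 = -73.139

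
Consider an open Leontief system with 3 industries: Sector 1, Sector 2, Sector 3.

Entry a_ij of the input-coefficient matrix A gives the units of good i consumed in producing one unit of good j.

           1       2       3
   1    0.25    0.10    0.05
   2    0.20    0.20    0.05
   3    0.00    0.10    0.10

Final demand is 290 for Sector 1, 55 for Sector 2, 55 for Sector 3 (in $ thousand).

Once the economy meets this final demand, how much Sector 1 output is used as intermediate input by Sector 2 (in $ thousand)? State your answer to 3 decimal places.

z_12 = 17.774

I − A =
  [   0.75    -0.10    -0.05]
  [  -0.20     0.80    -0.05]
  [   0.00    -0.10     0.90]
Cofactors of I−A, C_ij = (−1)^(i+j)·(minor ij) (rows/columns in the sector order above):
  C_11 = (0.80)(0.90) − (-0.05)(-0.10) = 0.7150
  C_12 = −[(-0.20)(0.90) − (-0.05)(0.00)] = 0.1800
  C_13 = (-0.20)(-0.10) − (0.80)(0.00) = 0.0200
  C_21 = −[(-0.10)(0.90) − (-0.05)(-0.10)] = 0.0950
  C_22 = (0.75)(0.90) − (-0.05)(0.00) = 0.6750
  C_23 = −[(0.75)(-0.10) − (-0.10)(0.00)] = 0.0750
  C_31 = (-0.10)(-0.05) − (-0.05)(0.80) = 0.0450
  C_32 = −[(0.75)(-0.05) − (-0.05)(-0.20)] = 0.0475
  C_33 = (0.75)(0.80) − (-0.10)(-0.20) = 0.5800
det(I−A) = Σ_j (I−A)_1j·C_1j = (0.75)(0.7150) + (-0.10)(0.1800) + (-0.05)(0.0200) = 0.51725
adj(I−A) = Cᵀ =
  [ 0.7150   0.0950   0.0450]
  [ 0.1800   0.6750   0.0475]
  [ 0.0200   0.0750   0.5800]
(I − A)⁻¹ = adj(I−A) / det(I−A) ≈
  [   1.3823     0.1837     0.0870]
  [   0.3480     1.3050     0.0918]
  [   0.0387     0.1450     1.1213]
First solve x = (I − A)⁻¹ d = adj(I−A)·d / det(I−A); in particular x_2 = (0.1800·290 + 0.6750·55 + 0.0475·55) / 0.51725 = 91.9375 / 0.51725 ≈ 177.74287.
Intermediate flow from 1 to 2: z_12 = a_12 · x_2 = 0.10 × 91.9375 / 0.51725 = 9.19375 / 0.51725 ≈ 17.774.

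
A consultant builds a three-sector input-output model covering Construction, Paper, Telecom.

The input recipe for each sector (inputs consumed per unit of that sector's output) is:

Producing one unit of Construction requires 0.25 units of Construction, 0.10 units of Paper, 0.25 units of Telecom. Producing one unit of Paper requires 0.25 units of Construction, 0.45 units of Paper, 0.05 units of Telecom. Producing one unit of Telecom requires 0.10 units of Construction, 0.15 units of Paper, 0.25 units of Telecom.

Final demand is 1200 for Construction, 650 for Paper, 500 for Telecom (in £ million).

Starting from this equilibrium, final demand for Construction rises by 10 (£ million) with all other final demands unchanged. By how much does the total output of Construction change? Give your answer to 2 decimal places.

I − A =
  [   0.75    -0.25    -0.10]
  [  -0.10     0.55    -0.15]
  [  -0.25    -0.05     0.75]
Cofactors of I−A, C_ij = (−1)^(i+j)·(minor ij) (rows/columns in the sector order above):
  C_11 = (0.55)(0.75) − (-0.15)(-0.05) = 0.4050
  C_12 = −[(-0.10)(0.75) − (-0.15)(-0.25)] = 0.1125
  C_13 = (-0.10)(-0.05) − (0.55)(-0.25) = 0.1425
  C_21 = −[(-0.25)(0.75) − (-0.10)(-0.05)] = 0.1925
  C_22 = (0.75)(0.75) − (-0.10)(-0.25) = 0.5375
  C_23 = −[(0.75)(-0.05) − (-0.25)(-0.25)] = 0.1000
  C_31 = (-0.25)(-0.15) − (-0.10)(0.55) = 0.0925
  C_32 = −[(0.75)(-0.15) − (-0.10)(-0.10)] = 0.1225
  C_33 = (0.75)(0.55) − (-0.25)(-0.10) = 0.3875
det(I−A) = Σ_j (I−A)_1j·C_1j = (0.75)(0.4050) + (-0.25)(0.1125) + (-0.10)(0.1425) = 0.261375
adj(I−A) = Cᵀ =
  [ 0.4050   0.1925   0.0925]
  [ 0.1125   0.5375   0.1225]
  [ 0.1425   0.1000   0.3875]
(I − A)⁻¹ = adj(I−A) / det(I−A) ≈
  [   1.5495     0.7365     0.3539]
  [   0.4304     2.0564     0.4687]
  [   0.5452     0.3826     1.4825]
Δx = (I − A)⁻¹ Δd with Δd having +10 in the Construction component and 0 elsewhere.
So Δx_C = L_CC · (+10), where L_CC = adj(I−A)_CC / det(I−A) = 0.4050 / 0.261375.
Δx_C = 0.4050 × (+10) / 0.261375 = 4.05 / 0.261375 ≈ 15.49.

Δx_C = 15.49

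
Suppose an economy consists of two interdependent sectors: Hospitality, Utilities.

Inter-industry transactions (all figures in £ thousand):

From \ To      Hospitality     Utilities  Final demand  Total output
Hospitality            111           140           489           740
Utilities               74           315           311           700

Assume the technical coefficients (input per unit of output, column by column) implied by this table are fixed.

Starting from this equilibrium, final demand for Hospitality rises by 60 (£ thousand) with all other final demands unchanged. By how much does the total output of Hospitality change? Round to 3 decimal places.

Δx_1 = 73.743

Technical coefficients a_ij = z_ij / X_j:
  a_11 = 111/740 = 0.15, a_21 = 74/740 = 0.10
  a_12 = 140/700 = 0.20, a_22 = 315/700 = 0.45
I − A =
  [   0.85    -0.20]
  [  -0.10     0.55]
det(I−A) = (0.85)(0.55) − (-0.20)(-0.10) = 0.4475
adj(I−A) = [[0.55, 0.20], [0.10, 0.85]]
(I − A)⁻¹ = adj(I−A) / det(I−A) ≈
  [   1.2291     0.4469]
  [   0.2235     1.8994]
Δx = (I − A)⁻¹ Δd with Δd having +60 in the Hospitality component and 0 elsewhere.
So Δx_1 = L_11 · (+60), where L_11 = adj(I−A)_11 / det(I−A) = 0.55 / 0.4475.
Δx_1 = 0.55 × (+60) / 0.4475 = 33.00 / 0.4475 ≈ 73.743.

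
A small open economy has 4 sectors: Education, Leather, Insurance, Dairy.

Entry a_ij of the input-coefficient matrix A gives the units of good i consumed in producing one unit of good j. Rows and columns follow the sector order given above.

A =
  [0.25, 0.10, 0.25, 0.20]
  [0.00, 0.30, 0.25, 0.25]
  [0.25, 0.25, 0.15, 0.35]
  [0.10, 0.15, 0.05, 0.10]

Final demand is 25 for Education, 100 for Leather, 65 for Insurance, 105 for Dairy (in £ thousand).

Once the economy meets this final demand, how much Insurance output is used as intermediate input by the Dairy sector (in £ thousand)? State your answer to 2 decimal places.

z_ID = 77.42

I − A =
  [   0.75    -0.10    -0.25    -0.20]
  [   0.00     0.70    -0.25    -0.25]
  [  -0.25    -0.25     0.85    -0.35]
  [  -0.10    -0.15    -0.05     0.90]
Compute the cofactors C_ij = (−1)^(i+j)·(3×3 minor ij) of I−A; the adjugate is their transpose:
adj(I−A) = Cᵀ =
  [ 0.418875   0.172125   0.186375   0.213375]
  [ 0.089375   0.476125   0.179375   0.221875]
  [ 0.178875   0.236625   0.427875   0.271875]
  [ 0.071375   0.111625   0.074375   0.349375]
det(I−A) = Σ_j (I−A)_1j·C_1j = (0.75)(0.418875) + (-0.10)(0.089375) + (-0.25)(0.178875) + (-0.20)(0.071375) = 0.246225
(I − A)⁻¹ = adj(I−A) / det(I−A) ≈
  [   1.7012     0.6991     0.7569     0.8666]
  [   0.3630     1.9337     0.7285     0.9011]
  [   0.7265     0.9610     1.7377     1.1042]
  [   0.2899     0.4533     0.3021     1.4189]
First solve x = (I − A)⁻¹ d = adj(I−A)·d / det(I−A); in particular x_D = (0.071375·25 + 0.111625·100 + 0.074375·65 + 0.349375·105) / 0.246225 = 54.465625 / 0.246225 ≈ 221.2027.
Intermediate flow from I to D: z_ID = a_ID · x_D = 0.35 × 54.465625 / 0.246225 = 19.06296875 / 0.246225 ≈ 77.42.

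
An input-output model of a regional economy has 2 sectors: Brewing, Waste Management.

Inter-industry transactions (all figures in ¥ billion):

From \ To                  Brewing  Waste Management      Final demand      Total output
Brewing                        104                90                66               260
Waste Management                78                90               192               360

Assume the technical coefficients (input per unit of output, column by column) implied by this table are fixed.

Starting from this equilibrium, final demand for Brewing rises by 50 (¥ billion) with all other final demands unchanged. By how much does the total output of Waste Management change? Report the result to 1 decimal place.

Δx_2 = 40.0

Technical coefficients a_ij = z_ij / X_j:
  a_11 = 104/260 = 0.40, a_21 = 78/260 = 0.30
  a_12 = 90/360 = 0.25, a_22 = 90/360 = 0.25
I − A =
  [   0.60    -0.25]
  [  -0.30     0.75]
det(I−A) = (0.60)(0.75) − (-0.25)(-0.30) = 0.3750
adj(I−A) = [[0.75, 0.25], [0.30, 0.60]]
(I − A)⁻¹ = adj(I−A) / det(I−A) ≈
  [   2.0000     0.6667]
  [   0.8000     1.6000]
Δx = (I − A)⁻¹ Δd with Δd having +50 in the Brewing component and 0 elsewhere.
So Δx_2 = L_21 · (+50), where L_21 = adj(I−A)_21 / det(I−A) = 0.30 / 0.3750.
Δx_2 = 0.30 × (+50) / 0.3750 = 15.00 / 0.3750 = 40.0.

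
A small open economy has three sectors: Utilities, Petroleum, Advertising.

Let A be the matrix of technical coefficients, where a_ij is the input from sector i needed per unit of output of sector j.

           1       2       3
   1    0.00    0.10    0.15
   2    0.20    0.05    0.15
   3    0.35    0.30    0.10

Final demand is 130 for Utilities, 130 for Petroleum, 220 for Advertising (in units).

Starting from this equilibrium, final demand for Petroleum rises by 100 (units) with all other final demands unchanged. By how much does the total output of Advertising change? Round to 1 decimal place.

I − A =
  [   1.00    -0.10    -0.15]
  [  -0.20     0.95    -0.15]
  [  -0.35    -0.30     0.90]
Cofactors of I−A, C_ij = (−1)^(i+j)·(minor ij) (rows/columns in the sector order above):
  C_11 = (0.95)(0.90) − (-0.15)(-0.30) = 0.8100
  C_12 = −[(-0.20)(0.90) − (-0.15)(-0.35)] = 0.2325
  C_13 = (-0.20)(-0.30) − (0.95)(-0.35) = 0.3925
  C_21 = −[(-0.10)(0.90) − (-0.15)(-0.30)] = 0.1350
  C_22 = (1.00)(0.90) − (-0.15)(-0.35) = 0.8475
  C_23 = −[(1.00)(-0.30) − (-0.10)(-0.35)] = 0.3350
  C_31 = (-0.10)(-0.15) − (-0.15)(0.95) = 0.1575
  C_32 = −[(1.00)(-0.15) − (-0.15)(-0.20)] = 0.1800
  C_33 = (1.00)(0.95) − (-0.10)(-0.20) = 0.9300
det(I−A) = Σ_j (I−A)_1j·C_1j = (1.00)(0.8100) + (-0.10)(0.2325) + (-0.15)(0.3925) = 0.727875
adj(I−A) = Cᵀ =
  [ 0.8100   0.1350   0.1575]
  [ 0.2325   0.8475   0.1800]
  [ 0.3925   0.3350   0.9300]
(I − A)⁻¹ = adj(I−A) / det(I−A) ≈
  [   1.1128     0.1855     0.2164]
  [   0.3194     1.1643     0.2473]
  [   0.5392     0.4602     1.2777]
Δx = (I − A)⁻¹ Δd with Δd having +100 in the Petroleum component and 0 elsewhere.
So Δx_3 = L_32 · (+100), where L_32 = adj(I−A)_32 / det(I−A) = 0.3350 / 0.727875.
Δx_3 = 0.3350 × (+100) / 0.727875 = 33.50 / 0.727875 ≈ 46.0.

Δx_3 = 46.0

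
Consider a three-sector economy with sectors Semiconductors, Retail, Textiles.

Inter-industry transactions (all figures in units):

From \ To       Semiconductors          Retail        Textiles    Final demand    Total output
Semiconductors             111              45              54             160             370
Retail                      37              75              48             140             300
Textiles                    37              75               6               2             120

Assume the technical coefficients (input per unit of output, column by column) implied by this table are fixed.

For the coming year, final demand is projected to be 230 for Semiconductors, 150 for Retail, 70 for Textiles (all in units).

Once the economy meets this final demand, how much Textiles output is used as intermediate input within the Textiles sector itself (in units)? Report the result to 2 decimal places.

z_33 = 11.99

Technical coefficients a_ij = z_ij / X_j:
  a_11 = 111/370 = 0.30, a_21 = 37/370 = 0.10, a_31 = 37/370 = 0.10
  a_12 = 45/300 = 0.15, a_22 = 75/300 = 0.25, a_32 = 75/300 = 0.25
  a_13 = 54/120 = 0.45, a_23 = 48/120 = 0.40, a_33 = 6/120 = 0.05
I − A =
  [   0.70    -0.15    -0.45]
  [  -0.10     0.75    -0.40]
  [  -0.10    -0.25     0.95]
Cofactors of I−A, C_ij = (−1)^(i+j)·(minor ij) (rows/columns in the sector order above):
  C_11 = (0.75)(0.95) − (-0.40)(-0.25) = 0.6125
  C_12 = −[(-0.10)(0.95) − (-0.40)(-0.10)] = 0.1350
  C_13 = (-0.10)(-0.25) − (0.75)(-0.10) = 0.1000
  C_21 = −[(-0.15)(0.95) − (-0.45)(-0.25)] = 0.2550
  C_22 = (0.70)(0.95) − (-0.45)(-0.10) = 0.6200
  C_23 = −[(0.70)(-0.25) − (-0.15)(-0.10)] = 0.1900
  C_31 = (-0.15)(-0.40) − (-0.45)(0.75) = 0.3975
  C_32 = −[(0.70)(-0.40) − (-0.45)(-0.10)] = 0.3250
  C_33 = (0.70)(0.75) − (-0.15)(-0.10) = 0.5100
det(I−A) = Σ_j (I−A)_1j·C_1j = (0.70)(0.6125) + (-0.15)(0.1350) + (-0.45)(0.1000) = 0.3635
adj(I−A) = Cᵀ =
  [ 0.6125   0.2550   0.3975]
  [ 0.1350   0.6200   0.3250]
  [ 0.1000   0.1900   0.5100]
(I − A)⁻¹ = adj(I−A) / det(I−A) ≈
  [   1.6850     0.7015     1.0935]
  [   0.3714     1.7056     0.8941]
  [   0.2751     0.5227     1.4030]
First solve x = (I − A)⁻¹ d = adj(I−A)·d / det(I−A); in particular x_3 = (0.1000·230 + 0.1900·150 + 0.5100·70) / 0.3635 = 87.20 / 0.3635 ≈ 239.8900.
Intermediate flow from 3 to 3: z_33 = a_33 · x_3 = 0.05 × 87.20 / 0.3635 = 4.36 / 0.3635 ≈ 11.99.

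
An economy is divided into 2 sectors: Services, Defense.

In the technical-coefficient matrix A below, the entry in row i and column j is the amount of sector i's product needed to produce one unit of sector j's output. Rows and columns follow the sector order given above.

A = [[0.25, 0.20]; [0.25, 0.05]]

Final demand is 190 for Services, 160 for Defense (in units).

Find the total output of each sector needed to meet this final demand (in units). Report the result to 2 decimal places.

I − A =
  [   0.75    -0.20]
  [  -0.25     0.95]
det(I−A) = (0.75)(0.95) − (-0.20)(-0.25) = 0.6625
adj(I−A) = [[0.95, 0.20], [0.25, 0.75]]
(I − A)⁻¹ = adj(I−A) / det(I−A) ≈
  [   1.4340     0.3019]
  [   0.3774     1.1321]
x = (I − A)⁻¹ d = adj(I−A)·d / det(I−A), with det(I−A) = 0.6625:
  x_1 = (0.95·190 + 0.20·160) / 0.6625 = 212.50 / 0.6625 ≈ 320.75
  x_2 = (0.25·190 + 0.75·160) / 0.6625 = 167.50 / 0.6625 ≈ 252.83

x_1 = 320.75, x_2 = 252.83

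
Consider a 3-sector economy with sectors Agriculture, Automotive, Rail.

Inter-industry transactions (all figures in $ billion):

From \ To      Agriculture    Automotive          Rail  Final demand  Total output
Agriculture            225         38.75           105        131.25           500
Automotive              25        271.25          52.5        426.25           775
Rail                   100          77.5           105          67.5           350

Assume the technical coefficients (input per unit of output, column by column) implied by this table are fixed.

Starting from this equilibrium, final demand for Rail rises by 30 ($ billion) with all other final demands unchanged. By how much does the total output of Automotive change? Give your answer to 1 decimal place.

Δx_2 = 14.8

Technical coefficients a_ij = z_ij / X_j:
  a_11 = 225/500 = 0.45, a_21 = 25/500 = 0.05, a_31 = 100/500 = 0.20
  a_12 = 38.75/775 = 0.05, a_22 = 271.25/775 = 0.35, a_32 = 77.5/775 = 0.10
  a_13 = 105/350 = 0.30, a_23 = 52.5/350 = 0.15, a_33 = 105/350 = 0.30
I − A =
  [   0.55    -0.05    -0.30]
  [  -0.05     0.65    -0.15]
  [  -0.20    -0.10     0.70]
Cofactors of I−A, C_ij = (−1)^(i+j)·(minor ij) (rows/columns in the sector order above):
  C_11 = (0.65)(0.70) − (-0.15)(-0.10) = 0.4400
  C_12 = −[(-0.05)(0.70) − (-0.15)(-0.20)] = 0.0650
  C_13 = (-0.05)(-0.10) − (0.65)(-0.20) = 0.1350
  C_21 = −[(-0.05)(0.70) − (-0.30)(-0.10)] = 0.0650
  C_22 = (0.55)(0.70) − (-0.30)(-0.20) = 0.3250
  C_23 = −[(0.55)(-0.10) − (-0.05)(-0.20)] = 0.0650
  C_31 = (-0.05)(-0.15) − (-0.30)(0.65) = 0.2025
  C_32 = −[(0.55)(-0.15) − (-0.30)(-0.05)] = 0.0975
  C_33 = (0.55)(0.65) − (-0.05)(-0.05) = 0.3550
det(I−A) = Σ_j (I−A)_1j·C_1j = (0.55)(0.4400) + (-0.05)(0.0650) + (-0.30)(0.1350) = 0.19825
adj(I−A) = Cᵀ =
  [ 0.4400   0.0650   0.2025]
  [ 0.0650   0.3250   0.0975]
  [ 0.1350   0.0650   0.3550]
(I − A)⁻¹ = adj(I−A) / det(I−A) ≈
  [   2.2194     0.3279     1.0214]
  [   0.3279     1.6393     0.4918]
  [   0.6810     0.3279     1.7907]
Δx = (I − A)⁻¹ Δd with Δd having +30 in the Rail component and 0 elsewhere.
So Δx_2 = L_23 · (+30), where L_23 = adj(I−A)_23 / det(I−A) = 0.0975 / 0.19825.
Δx_2 = 0.0975 × (+30) / 0.19825 = 2.925 / 0.19825 ≈ 14.8.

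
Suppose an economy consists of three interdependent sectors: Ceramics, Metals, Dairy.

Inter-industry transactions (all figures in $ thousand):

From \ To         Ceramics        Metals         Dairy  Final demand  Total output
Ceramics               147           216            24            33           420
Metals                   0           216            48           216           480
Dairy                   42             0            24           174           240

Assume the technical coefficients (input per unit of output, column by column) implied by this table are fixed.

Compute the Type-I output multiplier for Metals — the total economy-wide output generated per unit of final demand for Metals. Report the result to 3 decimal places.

m_2 = 3.336

Technical coefficients a_ij = z_ij / X_j:
  a_11 = 147/420 = 0.35, a_21 = 0/420 = 0.00, a_31 = 42/420 = 0.10
  a_12 = 216/480 = 0.45, a_22 = 216/480 = 0.45, a_32 = 0/480 = 0.00
  a_13 = 24/240 = 0.10, a_23 = 48/240 = 0.20, a_33 = 24/240 = 0.10
I − A =
  [   0.65    -0.45    -0.10]
  [   0.00     0.55    -0.20]
  [  -0.10     0.00     0.90]
Cofactors of I−A, C_ij = (−1)^(i+j)·(minor ij) (rows/columns in the sector order above):
  C_11 = (0.55)(0.90) − (-0.20)(0.00) = 0.4950
  C_12 = −[(0.00)(0.90) − (-0.20)(-0.10)] = 0.0200
  C_13 = (0.00)(0.00) − (0.55)(-0.10) = 0.0550
  C_21 = −[(-0.45)(0.90) − (-0.10)(0.00)] = 0.4050
  C_22 = (0.65)(0.90) − (-0.10)(-0.10) = 0.5750
  C_23 = −[(0.65)(0.00) − (-0.45)(-0.10)] = 0.0450
  C_31 = (-0.45)(-0.20) − (-0.10)(0.55) = 0.1450
  C_32 = −[(0.65)(-0.20) − (-0.10)(0.00)] = 0.1300
  C_33 = (0.65)(0.55) − (-0.45)(0.00) = 0.3575
det(I−A) = Σ_j (I−A)_1j·C_1j = (0.65)(0.4950) + (-0.45)(0.0200) + (-0.10)(0.0550) = 0.30725
adj(I−A) = Cᵀ =
  [ 0.4950   0.4050   0.1450]
  [ 0.0200   0.5750   0.1300]
  [ 0.0550   0.0450   0.3575]
(I − A)⁻¹ = adj(I−A) / det(I−A) ≈
  [   1.6111     1.3181     0.4719]
  [   0.0651     1.8714     0.4231]
  [   0.1790     0.1465     1.1635]
The output multiplier for sector j is the column-j sum of the Leontief inverse (I − A)⁻¹ = adj(I−A) / det(I−A).
Column 2 of adj(I−A): (0.4050, 0.5750, 0.0450); det(I−A) = 0.30725.
m_2 = (0.4050 + 0.5750 + 0.0450) / 0.30725 = 1.025 / 0.30725 ≈ 3.336.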